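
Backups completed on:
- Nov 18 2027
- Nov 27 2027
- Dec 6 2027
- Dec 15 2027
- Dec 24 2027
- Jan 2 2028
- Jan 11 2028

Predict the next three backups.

Jan 20 2028, Jan 29 2028, Feb 7 2028

Every event comes 9 days after the last (9, 9, 9, 9, 9, 9).
Jan 11 2028 + 9 days = Jan 20 2028.
Jan 20 2028 + 9 days = Jan 29 2028.
Jan 29 2028 + 9 days = Feb 7 2028.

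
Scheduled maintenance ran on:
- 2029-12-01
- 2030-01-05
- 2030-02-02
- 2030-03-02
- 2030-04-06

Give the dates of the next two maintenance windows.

2030-05-04, 2030-06-01

All dates are Saturdays, 35, 28, 28, 35 days apart.
Specifically, the 1st Saturday of each month.
May 2030 — 1st Saturday is 2030-05-04.
June 2030 — 1st Saturday is 2030-06-01.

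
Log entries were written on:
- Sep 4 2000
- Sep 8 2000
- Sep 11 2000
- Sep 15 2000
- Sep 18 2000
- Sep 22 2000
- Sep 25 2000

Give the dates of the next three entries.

Sep 29 2000, Oct 2 2000, Oct 6 2000

The gap pattern 4, 3, 4, 3, 4, 3 repeats every 2 events.
These are the Mondays and Fridays of each week.
The following Friday is Sep 29 2000.
Next Monday: Oct 2 2000.
The following Friday is Oct 6 2000.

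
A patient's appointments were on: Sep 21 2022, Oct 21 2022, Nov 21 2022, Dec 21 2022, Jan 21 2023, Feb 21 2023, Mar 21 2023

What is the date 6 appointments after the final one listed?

Sep 21 2023

Gaps: 30, 31, 30, 31, 31, 28 days — not constant. Every event is on the 21st of the month.
Pattern: the 21st of each month.
Next: April 2023 → Apr 21 2023.
Next: May 2023 → May 21 2023.
June 2023: Jun 21 2023.
July 2023: Jul 21 2023.
Next: August 2023 → Aug 21 2023.
September 2023: Sep 21 2023.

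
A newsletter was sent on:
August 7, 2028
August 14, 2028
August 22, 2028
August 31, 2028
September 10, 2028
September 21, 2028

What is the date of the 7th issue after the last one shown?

January 4, 2029

Intervals are 7, 8, 9, 10, 11 days — an arithmetic progression with common difference 1.
Next gap: 12 days. September 21, 2028 + 12 days = October 3, 2028.
Next gap: 13 days. October 3, 2028 + 13 days = October 16, 2028.
Next gap: 14 days. October 16, 2028 + 14 days = October 30, 2028.
Next gap: 15 days. October 30, 2028 + 15 days = November 14, 2028.
Next gap: 16 days. November 14, 2028 + 16 days = November 30, 2028.
Next gap: 17 days. November 30, 2028 + 17 days = December 17, 2028.
Next gap: 18 days. December 17, 2028 + 18 days = January 4, 2029.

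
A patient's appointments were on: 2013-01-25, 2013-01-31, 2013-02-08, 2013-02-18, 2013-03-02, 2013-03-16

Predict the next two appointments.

Intervals are 6, 8, 10, 12, 14 days — an arithmetic progression with common difference 2.
Next gap: 16 days. 2013-03-16 + 16 days = 2013-04-01.
Next gap: 18 days. 2013-04-01 + 18 days = 2013-04-19.

2013-04-01, 2013-04-19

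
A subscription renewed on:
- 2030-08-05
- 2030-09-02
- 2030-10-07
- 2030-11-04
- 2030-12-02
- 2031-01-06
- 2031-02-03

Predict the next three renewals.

2031-03-03, 2031-04-07, 2031-05-05

Gaps: 28, 35, 28, 28, 35, 28 days — a mix of 28 and 35. Every date is a Monday.
Each is the 1st Monday of its month.
1st Monday of March 2031: 2031-03-03.
1st Monday of April 2031: 2031-04-07.
May 2031 — 1st Monday is 2031-05-05.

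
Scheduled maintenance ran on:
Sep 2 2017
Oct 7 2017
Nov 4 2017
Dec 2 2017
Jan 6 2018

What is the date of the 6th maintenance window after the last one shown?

Gaps: 35, 28, 28, 35 days — a mix of 28 and 35. Every date is a Saturday.
Each is the 1st Saturday of its month.
February 2018 — 1st Saturday is Feb 3 2018.
March 2018 — 1st Saturday is Mar 3 2018.
April 2018 — 1st Saturday is Apr 7 2018.
1st Saturday of May 2018: May 5 2018.
1st Saturday of June 2018: Jun 2 2018.
1st Saturday of July 2018: Jul 7 2018.

Jul 7 2018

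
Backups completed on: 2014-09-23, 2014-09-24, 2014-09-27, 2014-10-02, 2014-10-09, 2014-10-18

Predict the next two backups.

Gaps: 1, 3, 5, 7, 9 days — each gap is 2 larger than the previous one.
Next gap: 11 days. 2014-10-18 + 11 days = 2014-10-29.
Next gap: 13 days. 2014-10-29 + 13 days = 2014-11-11.

2014-10-29, 2014-11-11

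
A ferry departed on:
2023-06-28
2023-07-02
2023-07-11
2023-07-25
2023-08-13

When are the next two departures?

2023-09-06, 2023-10-05

The spacing grows by 5 each time: 4, 9, 14, 19 days.
Next gap: 24 days. 2023-08-13 + 24 days = 2023-09-06.
Next gap: 29 days. 2023-09-06 + 29 days = 2023-10-05.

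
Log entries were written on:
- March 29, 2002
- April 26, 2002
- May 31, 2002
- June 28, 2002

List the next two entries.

Every date is a Friday; gaps 28, 35, 28 days.
Each is the last Friday of its month (at least one falls on the 29th or later, ruling out '4th Friday').
Last Friday of July 2002: July 26, 2002.
Last Friday of August 2002: August 30, 2002.

July 26, 2002; August 30, 2002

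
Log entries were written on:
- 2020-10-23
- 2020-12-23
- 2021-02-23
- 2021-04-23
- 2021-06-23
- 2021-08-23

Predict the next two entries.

2021-10-23, 2021-12-23

Each date is the 23rd; the gaps (61, 62, 59, 61, 61) track the month lengths.
The rule is the 23rd of every 2 months.
Next: October 2021 → 2021-10-23.
Next: December 2021 → 2021-12-23.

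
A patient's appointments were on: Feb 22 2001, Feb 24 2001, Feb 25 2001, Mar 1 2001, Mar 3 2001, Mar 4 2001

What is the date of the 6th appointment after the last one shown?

Mar 18 2001

Gaps: 2, 1, 4, 2, 1 days — not constant, but cyclic with period 3.
The events fall on every Thursday, Saturday and Sunday.
Next Thursday: Mar 8 2001.
Next Saturday: Mar 10 2001.
Next Sunday: Mar 11 2001.
Next Thursday: Mar 15 2001.
The following Saturday is Mar 17 2001.
The following Sunday is Mar 18 2001.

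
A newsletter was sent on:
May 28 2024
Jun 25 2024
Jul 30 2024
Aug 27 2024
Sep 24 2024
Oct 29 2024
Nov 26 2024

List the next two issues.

All Tuesdays; the gaps (28, 35, 28, 28, 35, 28) vary with month length.
This is the last Tuesday of each month.
December 2024 ends with Tuesday Dec 31 2024.
Last Tuesday of January 2025: Jan 28 2025.

Dec 31 2024, Jan 28 2025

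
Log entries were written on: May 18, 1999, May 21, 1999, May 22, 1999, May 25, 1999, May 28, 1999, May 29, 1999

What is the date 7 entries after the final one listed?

June 15, 1999

Gaps: 3, 1, 3, 3, 1 days — not constant, but cyclic with period 3.
The events fall on every Tuesday, Friday and Saturday.
The following Tuesday is June 1, 1999.
The following Friday is June 4, 1999.
Next Saturday: June 5, 1999.
Next Tuesday: June 8, 1999.
Next Friday: June 11, 1999.
The following Saturday is June 12, 1999.
The following Tuesday is June 15, 1999.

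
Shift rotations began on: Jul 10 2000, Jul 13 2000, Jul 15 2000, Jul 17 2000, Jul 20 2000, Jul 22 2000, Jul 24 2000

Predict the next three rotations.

Jul 27 2000, Jul 29 2000, Jul 31 2000

Every event lands on a Monday or Thursday or Saturday (gaps cycle 3, 2, 2, 3, 2, 2).
So the schedule is: every Monday, Thursday and Saturday.
Next Thursday: Jul 27 2000.
The following Saturday is Jul 29 2000.
Next Monday: Jul 31 2000.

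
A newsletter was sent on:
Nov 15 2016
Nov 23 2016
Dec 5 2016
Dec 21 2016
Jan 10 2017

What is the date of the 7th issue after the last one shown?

Sep 19 2017

The spacing grows by 4 each time: 8, 12, 16, 20 days.
Next gap: 24 days. Jan 10 2017 + 24 days = Feb 3 2017.
Next gap: 28 days. Feb 3 2017 + 28 days = Mar 3 2017.
Next gap: 32 days. Mar 3 2017 + 32 days = Apr 4 2017.
Next gap: 36 days. Apr 4 2017 + 36 days = May 10 2017.
Next gap: 40 days. May 10 2017 + 40 days = Jun 19 2017.
Next gap: 44 days. Jun 19 2017 + 44 days = Aug 2 2017.
Next gap: 48 days. Aug 2 2017 + 48 days = Sep 19 2017.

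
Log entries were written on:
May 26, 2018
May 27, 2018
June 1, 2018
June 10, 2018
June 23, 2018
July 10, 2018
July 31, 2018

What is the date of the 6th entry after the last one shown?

Gaps: 1, 5, 9, 13, 17, 21 days — each gap is 4 larger than the previous one.
Next gap: 25 days. July 31, 2018 + 25 days = August 25, 2018.
Next gap: 29 days. August 25, 2018 + 29 days = September 23, 2018.
Next gap: 33 days. September 23, 2018 + 33 days = October 26, 2018.
Next gap: 37 days. October 26, 2018 + 37 days = December 2, 2018.
Next gap: 41 days. December 2, 2018 + 41 days = January 12, 2019.
Next gap: 45 days. January 12, 2019 + 45 days = February 26, 2019.

February 26, 2019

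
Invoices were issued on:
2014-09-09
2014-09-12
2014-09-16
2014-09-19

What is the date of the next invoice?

2014-09-23

The gap pattern 3, 4, 3 repeats every 2 events.
These are the Tuesdays and Fridays of each week.
Next Tuesday: 2014-09-23.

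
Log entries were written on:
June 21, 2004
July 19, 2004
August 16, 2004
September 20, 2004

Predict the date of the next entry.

October 18, 2004

Gaps: 28, 28, 35 days — a mix of 28 and 35. Every date is a Monday.
Each is the 3rd Monday of its month.
3rd Monday of October 2004: October 18, 2004.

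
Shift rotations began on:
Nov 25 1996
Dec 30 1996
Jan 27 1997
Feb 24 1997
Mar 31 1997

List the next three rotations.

Every date is a Monday; gaps 35, 28, 28, 35 days.
Each is the last Monday of its month (at least one falls on the 29th or later, ruling out '4th Monday').
April 1997 ends with Monday Apr 28 1997.
Last Monday of May 1997: May 26 1997.
Last Monday of June 1997: Jun 30 1997.

Apr 28 1997, May 26 1997, Jun 30 1997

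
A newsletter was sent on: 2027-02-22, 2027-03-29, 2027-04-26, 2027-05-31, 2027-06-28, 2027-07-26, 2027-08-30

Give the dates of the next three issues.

Every date is a Monday; gaps 35, 28, 35, 28, 28, 35 days.
Each is the last Monday of its month (at least one falls on the 29th or later, ruling out '4th Monday').
September 2027 ends with Monday 2027-09-27.
Last Monday of October 2027: 2027-10-25.
November 2027 ends with Monday 2027-11-29.

2027-09-27, 2027-10-25, 2027-11-29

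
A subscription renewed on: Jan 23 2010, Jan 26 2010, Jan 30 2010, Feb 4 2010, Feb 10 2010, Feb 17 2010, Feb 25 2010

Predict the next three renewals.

Gaps: 3, 4, 5, 6, 7, 8 days — each gap is 1 larger than the previous one.
Next gap: 9 days. Feb 25 2010 + 9 days = Mar 6 2010.
Next gap: 10 days. Mar 6 2010 + 10 days = Mar 16 2010.
Next gap: 11 days. Mar 16 2010 + 11 days = Mar 27 2010.

Mar 6 2010, Mar 16 2010, Mar 27 2010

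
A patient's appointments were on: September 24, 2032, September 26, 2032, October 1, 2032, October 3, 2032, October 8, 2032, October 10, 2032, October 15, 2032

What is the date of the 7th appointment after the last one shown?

November 7, 2032

Gaps: 2, 5, 2, 5, 2, 5 days — not constant, but cyclic with period 2.
The events fall on every Friday and Sunday.
Next Sunday: October 17, 2032.
Next Friday: October 22, 2032.
Next Sunday: October 24, 2032.
Next Friday: October 29, 2032.
The following Sunday is October 31, 2032.
Next Friday: November 5, 2032.
Next Sunday: November 7, 2032.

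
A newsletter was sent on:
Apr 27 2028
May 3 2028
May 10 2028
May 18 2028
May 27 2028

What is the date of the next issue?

Gaps: 6, 7, 8, 9 days — each gap is 1 larger than the previous one.
Next gap: 10 days. May 27 2028 + 10 days = Jun 6 2028.

Jun 6 2028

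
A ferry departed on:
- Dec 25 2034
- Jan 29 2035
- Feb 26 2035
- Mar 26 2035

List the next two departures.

Every date is a Monday; gaps 35, 28, 28 days.
Each is the last Monday of its month (at least one falls on the 29th or later, ruling out '4th Monday').
Last Monday of April 2035: Apr 30 2035.
Last Monday of May 2035: May 28 2035.

Apr 30 2035, May 28 2035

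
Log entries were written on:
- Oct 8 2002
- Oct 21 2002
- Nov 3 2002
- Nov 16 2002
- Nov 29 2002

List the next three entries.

Dec 12 2002, Dec 25 2002, Jan 7 2003

The spacing is 13, 13, 13, 13 days — always 13 days.
Nov 29 2002 + 13 days = Dec 12 2002.
Dec 12 2002 + 13 days = Dec 25 2002.
Dec 25 2002 + 13 days = Jan 7 2003.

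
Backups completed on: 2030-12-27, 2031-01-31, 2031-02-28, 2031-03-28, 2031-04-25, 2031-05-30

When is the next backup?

2031-06-27

All Fridays; the gaps (35, 28, 28, 28, 35) vary with month length.
This is the last Friday of each month.
June 2031 ends with Friday 2031-06-27.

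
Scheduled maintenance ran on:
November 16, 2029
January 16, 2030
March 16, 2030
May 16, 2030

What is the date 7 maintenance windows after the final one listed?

The day-of-month is always 16 (61, 59, 61 days between events).
So this recurs on the 16th of every 2 months.
July 2030: July 16, 2030.
Next: September 2030 → September 16, 2030.
November 2030: November 16, 2030.
January 2031: January 16, 2031.
Next: March 2031 → March 16, 2031.
May 2031: May 16, 2031.
Next: July 2031 → July 16, 2031.

July 16, 2031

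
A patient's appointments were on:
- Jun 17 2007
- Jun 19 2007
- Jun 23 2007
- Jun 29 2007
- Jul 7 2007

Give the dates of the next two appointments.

Jul 17 2007, Jul 29 2007

Intervals are 2, 4, 6, 8 days — an arithmetic progression with common difference 2.
Next gap: 10 days. Jul 7 2007 + 10 days = Jul 17 2007.
Next gap: 12 days. Jul 17 2007 + 12 days = Jul 29 2007.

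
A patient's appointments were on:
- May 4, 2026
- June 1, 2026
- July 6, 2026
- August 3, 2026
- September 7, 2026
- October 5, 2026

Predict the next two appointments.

November 2, 2026; December 7, 2026

Gaps: 28, 35, 28, 35, 28 days — a mix of 28 and 35. Every date is a Monday.
Each is the 1st Monday of its month.
1st Monday of November 2026: November 2, 2026.
1st Monday of December 2026: December 7, 2026.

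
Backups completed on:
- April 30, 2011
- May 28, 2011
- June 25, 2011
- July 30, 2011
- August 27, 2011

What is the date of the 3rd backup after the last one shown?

All Saturdays; the gaps (28, 28, 35, 28) vary with month length.
This is the last Saturday of each month.
Last Saturday of September 2011: September 24, 2011.
Last Saturday of October 2011: October 29, 2011.
Last Saturday of November 2011: November 26, 2011.

November 26, 2011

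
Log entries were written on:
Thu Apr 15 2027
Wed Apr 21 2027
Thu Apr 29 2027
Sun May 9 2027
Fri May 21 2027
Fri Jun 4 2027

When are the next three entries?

Sun Jun 20 2027, Thu Jul 8 2027, Wed Jul 28 2027

The spacing grows by 2 each time: 6, 8, 10, 12, 14 days.
Next gap: 16 days. Fri Jun 4 2027 + 16 days = Sun Jun 20 2027.
Next gap: 18 days. Sun Jun 20 2027 + 18 days = Thu Jul 8 2027.
Next gap: 20 days. Thu Jul 8 2027 + 20 days = Wed Jul 28 2027.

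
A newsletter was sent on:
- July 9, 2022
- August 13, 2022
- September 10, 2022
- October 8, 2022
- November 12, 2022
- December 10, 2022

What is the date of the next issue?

Gaps: 35, 28, 28, 35, 28 days — a mix of 28 and 35. Every date is a Saturday.
Each is the 2nd Saturday of its month.
January 2023 — 2nd Saturday is January 14, 2023.

January 14, 2023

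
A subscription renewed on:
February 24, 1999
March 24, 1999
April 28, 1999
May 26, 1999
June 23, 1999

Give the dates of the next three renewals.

July 28, 1999; August 25, 1999; September 22, 1999

These are Wednesdays at 28- or 35-day spacing (28, 35, 28, 28).
The pattern: 4th Wednesday of the month.
4th Wednesday of July 1999: July 28, 1999.
4th Wednesday of August 1999: August 25, 1999.
4th Wednesday of September 1999: September 22, 1999.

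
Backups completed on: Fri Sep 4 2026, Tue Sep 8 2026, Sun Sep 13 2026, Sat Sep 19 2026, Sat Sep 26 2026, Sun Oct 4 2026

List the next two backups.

Gaps: 4, 5, 6, 7, 8 days — each gap is 1 larger than the previous one.
Next gap: 9 days. Sun Oct 4 2026 + 9 days = Tue Oct 13 2026.
Next gap: 10 days. Tue Oct 13 2026 + 10 days = Fri Oct 23 2026.

Tue Oct 13 2026, Fri Oct 23 2026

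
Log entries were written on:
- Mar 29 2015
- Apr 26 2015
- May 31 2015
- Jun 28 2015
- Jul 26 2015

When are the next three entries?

Aug 30 2015, Sep 27 2015, Oct 25 2015

All Sundays; the gaps (28, 35, 28, 28) vary with month length.
This is the last Sunday of each month.
Last Sunday of August 2015: Aug 30 2015.
September 2015 ends with Sunday Sep 27 2015.
October 2015 ends with Sunday Oct 25 2015.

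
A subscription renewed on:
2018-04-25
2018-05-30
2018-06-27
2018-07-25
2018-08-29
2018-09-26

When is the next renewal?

All Wednesdays; the gaps (35, 28, 28, 35, 28) vary with month length.
This is the last Wednesday of each month.
October 2018 ends with Wednesday 2018-10-31.

2018-10-31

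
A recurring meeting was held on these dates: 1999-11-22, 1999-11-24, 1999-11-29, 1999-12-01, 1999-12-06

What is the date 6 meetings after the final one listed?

The gap pattern 2, 5, 2, 5 repeats every 2 events.
These are the Mondays and Wednesdays of each week.
The following Wednesday is 1999-12-08.
Next Monday: 1999-12-13.
The following Wednesday is 1999-12-15.
Next Monday: 1999-12-20.
The following Wednesday is 1999-12-22.
Next Monday: 1999-12-27.

1999-12-27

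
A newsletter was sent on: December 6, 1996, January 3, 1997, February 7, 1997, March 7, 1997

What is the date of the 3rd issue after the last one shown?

June 6, 1997

Gaps: 28, 35, 28 days — a mix of 28 and 35. Every date is a Friday.
Each is the 1st Friday of its month.
April 1997 — 1st Friday is April 4, 1997.
1st Friday of May 1997: May 2, 1997.
June 1997 — 1st Friday is June 6, 1997.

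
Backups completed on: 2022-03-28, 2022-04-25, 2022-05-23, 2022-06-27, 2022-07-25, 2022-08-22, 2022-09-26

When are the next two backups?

All dates are Mondays, 28, 28, 35, 28, 28, 35 days apart.
Specifically, the 4th Monday of each month.
4th Monday of October 2022: 2022-10-24.
4th Monday of November 2022: 2022-11-28.

2022-10-24, 2022-11-28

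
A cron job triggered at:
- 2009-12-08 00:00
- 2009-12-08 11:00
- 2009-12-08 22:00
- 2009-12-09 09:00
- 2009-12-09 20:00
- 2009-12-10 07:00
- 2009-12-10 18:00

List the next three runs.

Gaps: 11, 11, 11, 11, 11, 11 hours — each event is 11 hours after the previous one.
2009-12-10 18:00 + 11 h = 2009-12-11 05:00.
2009-12-11 05:00 + 11 h = 2009-12-11 16:00.
2009-12-11 16:00 + 11 h = 2009-12-12 03:00.

2009-12-11 05:00, 2009-12-11 16:00, 2009-12-12 03:00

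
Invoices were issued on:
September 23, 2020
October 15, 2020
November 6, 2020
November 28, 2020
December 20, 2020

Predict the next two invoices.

The spacing is 22, 22, 22, 22 days — always 22 days.
December 20, 2020 + 22 days = January 11, 2021.
January 11, 2021 + 22 days = February 2, 2021.

January 11, 2021; February 2, 2021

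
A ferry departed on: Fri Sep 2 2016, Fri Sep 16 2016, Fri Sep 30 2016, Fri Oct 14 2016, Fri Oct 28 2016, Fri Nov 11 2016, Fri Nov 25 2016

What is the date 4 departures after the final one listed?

Gaps between consecutive events: 14, 14, 14, 14, 14, 14 days — a constant 14-day interval.
Fri Nov 25 2016 + 14 days = Fri Dec 9 2016.
Fri Dec 9 2016 + 14 days = Fri Dec 23 2016.
Fri Dec 23 2016 + 14 days = Fri Jan 6 2017.
Fri Jan 6 2017 + 14 days = Fri Jan 20 2017.

Fri Jan 20 2017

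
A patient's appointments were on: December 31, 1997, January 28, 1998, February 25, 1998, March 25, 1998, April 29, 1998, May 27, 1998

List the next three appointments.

June 24, 1998; July 29, 1998; August 26, 1998

These are Wednesdays with 28, 28, 28, 35, 28-day gaps.
Each is the final Wednesday of its month — December 31, 1997 is past the 28th, so '4th Wednesday' doesn't fit.
June 1998 ends with Wednesday June 24, 1998.
Last Wednesday of July 1998: July 29, 1998.
August 1998 ends with Wednesday August 26, 1998.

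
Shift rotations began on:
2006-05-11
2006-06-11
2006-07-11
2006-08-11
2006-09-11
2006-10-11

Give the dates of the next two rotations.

2006-11-11, 2006-12-11

Each date is the 11th; the gaps (31, 30, 31, 31, 30) track the month lengths.
The rule is the 11th of each month.
November 2006: 2006-11-11.
December 2006: 2006-12-11.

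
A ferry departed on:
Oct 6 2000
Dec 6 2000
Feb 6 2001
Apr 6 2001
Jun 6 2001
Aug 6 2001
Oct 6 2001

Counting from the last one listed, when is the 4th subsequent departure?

The day-of-month is always 6 (61, 62, 59, 61, 61, 61 days between events).
So this recurs on the 6th of every 2 months.
December 2001: Dec 6 2001.
Next: February 2002 → Feb 6 2002.
April 2002: Apr 6 2002.
June 2002: Jun 6 2002.

Jun 6 2002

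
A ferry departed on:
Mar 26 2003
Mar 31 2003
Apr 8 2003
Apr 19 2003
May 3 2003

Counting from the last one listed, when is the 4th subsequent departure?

The spacing grows by 3 each time: 5, 8, 11, 14 days.
Next gap: 17 days. May 3 2003 + 17 days = May 20 2003.
Next gap: 20 days. May 20 2003 + 20 days = Jun 9 2003.
Next gap: 23 days. Jun 9 2003 + 23 days = Jul 2 2003.
Next gap: 26 days. Jul 2 2003 + 26 days = Jul 28 2003.

Jul 28 2003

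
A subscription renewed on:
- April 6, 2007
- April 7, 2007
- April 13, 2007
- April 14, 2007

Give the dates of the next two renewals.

Every event lands on a Friday or Saturday (gaps cycle 1, 6, 1).
So the schedule is: every Friday and Saturday.
Next Friday: April 20, 2007.
Next Saturday: April 21, 2007.

April 20, 2007; April 21, 2007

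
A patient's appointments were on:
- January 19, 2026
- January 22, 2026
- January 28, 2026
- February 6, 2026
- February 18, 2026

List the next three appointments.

The spacing grows by 3 each time: 3, 6, 9, 12 days.
Next gap: 15 days. February 18, 2026 + 15 days = March 5, 2026.
Next gap: 18 days. March 5, 2026 + 18 days = March 23, 2026.
Next gap: 21 days. March 23, 2026 + 21 days = April 13, 2026.

March 5, 2026; March 23, 2026; April 13, 2026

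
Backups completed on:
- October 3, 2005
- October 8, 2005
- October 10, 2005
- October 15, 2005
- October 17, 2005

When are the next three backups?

October 22, 2005; October 24, 2005; October 29, 2005

Gaps: 5, 2, 5, 2 days — not constant, but cyclic with period 2.
The events fall on every Monday and Saturday.
The following Saturday is October 22, 2005.
Next Monday: October 24, 2005.
The following Saturday is October 29, 2005.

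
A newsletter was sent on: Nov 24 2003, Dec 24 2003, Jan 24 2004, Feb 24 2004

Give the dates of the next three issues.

Mar 24 2004, Apr 24 2004, May 24 2004

Gaps: 30, 31, 31 days — not constant. Every event is on the 24th of the month.
Pattern: the 24th of each month.
March 2004: Mar 24 2004.
April 2004: Apr 24 2004.
May 2004: May 24 2004.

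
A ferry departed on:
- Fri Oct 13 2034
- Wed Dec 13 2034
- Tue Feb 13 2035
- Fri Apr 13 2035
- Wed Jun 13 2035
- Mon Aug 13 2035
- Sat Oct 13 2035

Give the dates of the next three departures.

Gaps: 61, 62, 59, 61, 61, 61 days — not constant. Every event is on the 13th of the month.
Pattern: the 13th of every 2 months.
Next: December 2035 → Thu Dec 13 2035.
February 2036: Wed Feb 13 2036.
April 2036: Sun Apr 13 2036.

Thu Dec 13 2035, Wed Feb 13 2036, Sun Apr 13 2036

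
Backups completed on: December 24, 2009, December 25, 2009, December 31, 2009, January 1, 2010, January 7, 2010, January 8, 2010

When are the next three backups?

The gap pattern 1, 6, 1, 6, 1 repeats every 2 events.
These are the Thursdays and Fridays of each week.
The following Thursday is January 14, 2010.
The following Friday is January 15, 2010.
The following Thursday is January 21, 2010.

January 14, 2010; January 15, 2010; January 21, 2010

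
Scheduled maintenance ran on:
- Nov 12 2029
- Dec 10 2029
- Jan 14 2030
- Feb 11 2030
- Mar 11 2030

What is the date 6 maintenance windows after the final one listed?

All dates are Mondays, 28, 35, 28, 28 days apart.
Specifically, the 2nd Monday of each month.
April 2030 — 2nd Monday is Apr 8 2030.
May 2030 — 2nd Monday is May 13 2030.
2nd Monday of June 2030: Jun 10 2030.
July 2030 — 2nd Monday is Jul 8 2030.
August 2030 — 2nd Monday is Aug 12 2030.
2nd Monday of September 2030: Sep 9 2030.

Sep 9 2030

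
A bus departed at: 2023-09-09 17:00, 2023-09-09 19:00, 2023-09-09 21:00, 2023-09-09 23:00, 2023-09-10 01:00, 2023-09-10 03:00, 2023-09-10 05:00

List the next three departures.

Gaps: 2, 2, 2, 2, 2, 2 hours — each event is 2 hours after the previous one.
2023-09-10 05:00 + 2 h = 2023-09-10 07:00.
2023-09-10 07:00 + 2 h = 2023-09-10 09:00.
2023-09-10 09:00 + 2 h = 2023-09-10 11:00.

2023-09-10 07:00, 2023-09-10 09:00, 2023-09-10 11:00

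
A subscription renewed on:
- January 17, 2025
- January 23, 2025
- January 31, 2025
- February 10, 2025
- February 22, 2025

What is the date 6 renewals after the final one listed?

Intervals are 6, 8, 10, 12 days — an arithmetic progression with common difference 2.
Next gap: 14 days. February 22, 2025 + 14 days = March 8, 2025.
Next gap: 16 days. March 8, 2025 + 16 days = March 24, 2025.
Next gap: 18 days. March 24, 2025 + 18 days = April 11, 2025.
Next gap: 20 days. April 11, 2025 + 20 days = May 1, 2025.
Next gap: 22 days. May 1, 2025 + 22 days = May 23, 2025.
Next gap: 24 days. May 23, 2025 + 24 days = June 16, 2025.

June 16, 2025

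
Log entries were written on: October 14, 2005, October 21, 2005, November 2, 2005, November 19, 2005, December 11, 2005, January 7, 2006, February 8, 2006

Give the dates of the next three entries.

March 17, 2006; April 28, 2006; June 14, 2006

Intervals are 7, 12, 17, 22, 27, 32 days — an arithmetic progression with common difference 5.
Next gap: 37 days. February 8, 2006 + 37 days = March 17, 2006.
Next gap: 42 days. March 17, 2006 + 42 days = April 28, 2006.
Next gap: 47 days. April 28, 2006 + 47 days = June 14, 2006.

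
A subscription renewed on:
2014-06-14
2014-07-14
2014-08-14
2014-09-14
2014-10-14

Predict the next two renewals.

The day-of-month is always 14 (30, 31, 31, 30 days between events).
So this recurs on the 14th of each month.
Next: November 2014 → 2014-11-14.
December 2014: 2014-12-14.

2014-11-14, 2014-12-14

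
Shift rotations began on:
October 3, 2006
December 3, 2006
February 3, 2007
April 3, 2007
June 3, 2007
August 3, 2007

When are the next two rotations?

October 3, 2007; December 3, 2007

The day-of-month is always 3 (61, 62, 59, 61, 61 days between events).
So this recurs on the 3rd of every 2 months.
October 2007: October 3, 2007.
Next: December 2007 → December 3, 2007.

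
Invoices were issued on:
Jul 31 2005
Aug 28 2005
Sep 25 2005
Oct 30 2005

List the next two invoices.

Nov 27 2005, Dec 25 2005

All Sundays; the gaps (28, 28, 35) vary with month length.
This is the last Sunday of each month.
November 2005 ends with Sunday Nov 27 2005.
Last Sunday of December 2005: Dec 25 2005.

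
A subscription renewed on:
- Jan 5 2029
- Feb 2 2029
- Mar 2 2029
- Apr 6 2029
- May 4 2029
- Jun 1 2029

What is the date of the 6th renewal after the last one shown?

Dec 7 2029

These are Fridays at 28- or 35-day spacing (28, 28, 35, 28, 28).
The pattern: 1st Friday of the month.
July 2029 — 1st Friday is Jul 6 2029.
August 2029 — 1st Friday is Aug 3 2029.
1st Friday of September 2029: Sep 7 2029.
October 2029 — 1st Friday is Oct 5 2029.
1st Friday of November 2029: Nov 2 2029.
December 2029 — 1st Friday is Dec 7 2029.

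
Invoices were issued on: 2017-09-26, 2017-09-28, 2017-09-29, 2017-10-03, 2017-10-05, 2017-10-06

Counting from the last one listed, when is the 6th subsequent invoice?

Every event lands on a Tuesday or Thursday or Friday (gaps cycle 2, 1, 4, 2, 1).
So the schedule is: every Tuesday, Thursday and Friday.
Next Tuesday: 2017-10-10.
The following Thursday is 2017-10-12.
Next Friday: 2017-10-13.
The following Tuesday is 2017-10-17.
The following Thursday is 2017-10-19.
The following Friday is 2017-10-20.

2017-10-20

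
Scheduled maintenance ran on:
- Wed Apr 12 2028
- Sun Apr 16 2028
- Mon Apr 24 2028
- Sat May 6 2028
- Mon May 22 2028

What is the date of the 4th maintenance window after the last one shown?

Sun Sep 3 2028

Gaps: 4, 8, 12, 16 days — each gap is 4 larger than the previous one.
Next gap: 20 days. Mon May 22 2028 + 20 days = Sun Jun 11 2028.
Next gap: 24 days. Sun Jun 11 2028 + 24 days = Wed Jul 5 2028.
Next gap: 28 days. Wed Jul 5 2028 + 28 days = Wed Aug 2 2028.
Next gap: 32 days. Wed Aug 2 2028 + 32 days = Sun Sep 3 2028.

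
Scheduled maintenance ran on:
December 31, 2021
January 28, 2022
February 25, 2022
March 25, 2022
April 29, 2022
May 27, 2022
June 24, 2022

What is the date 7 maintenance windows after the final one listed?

January 27, 2023

These are Fridays with 28, 28, 28, 35, 28, 28-day gaps.
Each is the final Friday of its month — December 31, 2021 is past the 28th, so '4th Friday' doesn't fit.
Last Friday of July 2022: July 29, 2022.
August 2022 ends with Friday August 26, 2022.
September 2022 ends with Friday September 30, 2022.
Last Friday of October 2022: October 28, 2022.
November 2022 ends with Friday November 25, 2022.
December 2022 ends with Friday December 30, 2022.
Last Friday of January 2023: January 27, 2023.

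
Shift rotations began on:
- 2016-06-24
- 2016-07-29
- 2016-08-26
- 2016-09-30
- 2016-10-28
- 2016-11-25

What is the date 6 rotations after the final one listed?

Every date is a Friday; gaps 35, 28, 35, 28, 28 days.
Each is the last Friday of its month (at least one falls on the 29th or later, ruling out '4th Friday').
December 2016 ends with Friday 2016-12-30.
Last Friday of January 2017: 2017-01-27.
February 2017 ends with Friday 2017-02-24.
March 2017 ends with Friday 2017-03-31.
April 2017 ends with Friday 2017-04-28.
Last Friday of May 2017: 2017-05-26.

2017-05-26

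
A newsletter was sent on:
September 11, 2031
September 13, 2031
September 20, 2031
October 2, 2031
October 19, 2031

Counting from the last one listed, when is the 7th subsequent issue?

July 4, 2032

The spacing grows by 5 each time: 2, 7, 12, 17 days.
Next gap: 22 days. October 19, 2031 + 22 days = November 10, 2031.
Next gap: 27 days. November 10, 2031 + 27 days = December 7, 2031.
Next gap: 32 days. December 7, 2031 + 32 days = January 8, 2032.
Next gap: 37 days. January 8, 2032 + 37 days = February 14, 2032.
Next gap: 42 days. February 14, 2032 + 42 days = March 27, 2032.
Next gap: 47 days. March 27, 2032 + 47 days = May 13, 2032.
Next gap: 52 days. May 13, 2032 + 52 days = July 4, 2032.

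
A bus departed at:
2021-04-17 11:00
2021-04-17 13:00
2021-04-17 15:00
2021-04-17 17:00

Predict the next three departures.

The interval is a steady 2 hours (2, 2, 2).
2021-04-17 17:00 + 2 h = 2021-04-17 19:00.
2021-04-17 19:00 + 2 h = 2021-04-17 21:00.
2021-04-17 21:00 + 2 h = 2021-04-17 23:00.

2021-04-17 19:00, 2021-04-17 21:00, 2021-04-17 23:00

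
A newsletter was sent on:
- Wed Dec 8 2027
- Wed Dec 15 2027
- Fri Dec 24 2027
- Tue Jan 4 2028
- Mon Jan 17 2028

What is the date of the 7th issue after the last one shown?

Intervals are 7, 9, 11, 13 days — an arithmetic progression with common difference 2.
Next gap: 15 days. Mon Jan 17 2028 + 15 days = Tue Feb 1 2028.
Next gap: 17 days. Tue Feb 1 2028 + 17 days = Fri Feb 18 2028.
Next gap: 19 days. Fri Feb 18 2028 + 19 days = Wed Mar 8 2028.
Next gap: 21 days. Wed Mar 8 2028 + 21 days = Wed Mar 29 2028.
Next gap: 23 days. Wed Mar 29 2028 + 23 days = Fri Apr 21 2028.
Next gap: 25 days. Fri Apr 21 2028 + 25 days = Tue May 16 2028.
Next gap: 27 days. Tue May 16 2028 + 27 days = Mon Jun 12 2028.

Mon Jun 12 2028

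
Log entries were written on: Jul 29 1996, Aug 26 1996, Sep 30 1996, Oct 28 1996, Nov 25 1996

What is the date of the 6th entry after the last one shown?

May 26 1997

These are Mondays with 28, 35, 28, 28-day gaps.
Each is the final Monday of its month — Jul 29 1996 is past the 28th, so '4th Monday' doesn't fit.
December 1996 ends with Monday Dec 30 1996.
Last Monday of January 1997: Jan 27 1997.
February 1997 ends with Monday Feb 24 1997.
Last Monday of March 1997: Mar 31 1997.
April 1997 ends with Monday Apr 28 1997.
Last Monday of May 1997: May 26 1997.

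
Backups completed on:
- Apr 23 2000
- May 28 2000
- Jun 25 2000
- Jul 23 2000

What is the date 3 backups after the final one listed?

Gaps: 35, 28, 28 days — a mix of 28 and 35. Every date is a Sunday.
Each is the 4th Sunday of its month.
August 2000 — 4th Sunday is Aug 27 2000.
4th Sunday of September 2000: Sep 24 2000.
October 2000 — 4th Sunday is Oct 22 2000.

Oct 22 2000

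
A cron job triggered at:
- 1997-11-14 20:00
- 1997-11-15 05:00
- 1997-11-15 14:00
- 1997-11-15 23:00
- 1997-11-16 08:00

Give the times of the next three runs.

The interval is a steady 9 hours (9, 9, 9, 9).
1997-11-16 08:00 + 9 h = 1997-11-16 17:00.
1997-11-16 17:00 + 9 h = 1997-11-17 02:00.
1997-11-17 02:00 + 9 h = 1997-11-17 11:00.

1997-11-16 17:00, 1997-11-17 02:00, 1997-11-17 11:00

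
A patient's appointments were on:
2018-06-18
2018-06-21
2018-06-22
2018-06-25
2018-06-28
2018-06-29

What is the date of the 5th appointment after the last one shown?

Gaps: 3, 1, 3, 3, 1 days — not constant, but cyclic with period 3.
The events fall on every Monday, Thursday and Friday.
Next Monday: 2018-07-02.
Next Thursday: 2018-07-05.
The following Friday is 2018-07-06.
The following Monday is 2018-07-09.
Next Thursday: 2018-07-12.

2018-07-12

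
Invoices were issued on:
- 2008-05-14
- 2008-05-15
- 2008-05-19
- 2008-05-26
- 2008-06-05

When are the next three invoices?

The spacing grows by 3 each time: 1, 4, 7, 10 days.
Next gap: 13 days. 2008-06-05 + 13 days = 2008-06-18.
Next gap: 16 days. 2008-06-18 + 16 days = 2008-07-04.
Next gap: 19 days. 2008-07-04 + 19 days = 2008-07-23.

2008-06-18, 2008-07-04, 2008-07-23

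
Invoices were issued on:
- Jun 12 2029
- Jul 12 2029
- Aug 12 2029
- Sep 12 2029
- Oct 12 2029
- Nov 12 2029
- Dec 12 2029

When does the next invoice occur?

The day-of-month is always 12 (30, 31, 31, 30, 31, 30 days between events).
So this recurs on the 12th of each month.
January 2030: Jan 12 2030.

Jan 12 2030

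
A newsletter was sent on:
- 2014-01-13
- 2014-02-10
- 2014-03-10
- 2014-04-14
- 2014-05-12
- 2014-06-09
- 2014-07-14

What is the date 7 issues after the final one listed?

All dates are Mondays, 28, 28, 35, 28, 28, 35 days apart.
Specifically, the 2nd Monday of each month.
2nd Monday of August 2014: 2014-08-11.
September 2014 — 2nd Monday is 2014-09-08.
2nd Monday of October 2014: 2014-10-13.
2nd Monday of November 2014: 2014-11-10.
December 2014 — 2nd Monday is 2014-12-08.
2nd Monday of January 2015: 2015-01-12.
February 2015 — 2nd Monday is 2015-02-09.

2015-02-09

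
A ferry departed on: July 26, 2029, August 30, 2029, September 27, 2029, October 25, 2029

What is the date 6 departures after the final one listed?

April 25, 2030

These are Thursdays with 35, 28, 28-day gaps.
Each is the final Thursday of its month — August 30, 2029 is past the 28th, so '4th Thursday' doesn't fit.
November 2029 ends with Thursday November 29, 2029.
December 2029 ends with Thursday December 27, 2029.
Last Thursday of January 2030: January 31, 2030.
Last Thursday of February 2030: February 28, 2030.
Last Thursday of March 2030: March 28, 2030.
April 2030 ends with Thursday April 25, 2030.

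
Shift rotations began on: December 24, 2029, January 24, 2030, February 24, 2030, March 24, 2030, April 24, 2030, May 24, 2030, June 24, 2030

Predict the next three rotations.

Gaps: 31, 31, 28, 31, 30, 31 days — not constant. Every event is on the 24th of the month.
Pattern: the 24th of each month.
July 2030: July 24, 2030.
Next: August 2030 → August 24, 2030.
September 2030: September 24, 2030.

July 24, 2030; August 24, 2030; September 24, 2030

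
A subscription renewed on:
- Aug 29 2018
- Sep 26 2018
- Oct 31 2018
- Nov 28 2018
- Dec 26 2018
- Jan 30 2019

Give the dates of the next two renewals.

Feb 27 2019, Mar 27 2019

Every date is a Wednesday; gaps 28, 35, 28, 28, 35 days.
Each is the last Wednesday of its month (at least one falls on the 29th or later, ruling out '4th Wednesday').
Last Wednesday of February 2019: Feb 27 2019.
March 2019 ends with Wednesday Mar 27 2019.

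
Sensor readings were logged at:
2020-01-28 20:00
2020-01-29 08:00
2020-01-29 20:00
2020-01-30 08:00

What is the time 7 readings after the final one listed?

2020-02-02 20:00

Spacing: 12, 12, 12 h — constant 12 h.
2020-01-30 08:00 + 12 h = 2020-01-30 20:00.
2020-01-30 20:00 + 12 h = 2020-01-31 08:00.
2020-01-31 08:00 + 12 h = 2020-01-31 20:00.
2020-01-31 20:00 + 12 h = 2020-02-01 08:00.
2020-02-01 08:00 + 12 h = 2020-02-01 20:00.
2020-02-01 20:00 + 12 h = 2020-02-02 08:00.
2020-02-02 08:00 + 12 h = 2020-02-02 20:00.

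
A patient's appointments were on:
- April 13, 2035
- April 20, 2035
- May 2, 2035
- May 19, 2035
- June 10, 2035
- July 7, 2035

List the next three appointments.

August 8, 2035; September 14, 2035; October 26, 2035

Intervals are 7, 12, 17, 22, 27 days — an arithmetic progression with common difference 5.
Next gap: 32 days. July 7, 2035 + 32 days = August 8, 2035.
Next gap: 37 days. August 8, 2035 + 37 days = September 14, 2035.
Next gap: 42 days. September 14, 2035 + 42 days = October 26, 2035.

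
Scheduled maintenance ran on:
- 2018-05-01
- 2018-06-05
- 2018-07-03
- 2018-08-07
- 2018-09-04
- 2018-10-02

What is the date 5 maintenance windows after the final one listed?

2019-03-05

All dates are Tuesdays, 35, 28, 35, 28, 28 days apart.
Specifically, the 1st Tuesday of each month.
1st Tuesday of November 2018: 2018-11-06.
December 2018 — 1st Tuesday is 2018-12-04.
1st Tuesday of January 2019: 2019-01-01.
1st Tuesday of February 2019: 2019-02-05.
1st Tuesday of March 2019: 2019-03-05.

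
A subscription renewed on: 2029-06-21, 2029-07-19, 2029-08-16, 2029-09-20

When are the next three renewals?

2029-10-18, 2029-11-15, 2029-12-20

Gaps: 28, 28, 35 days — a mix of 28 and 35. Every date is a Thursday.
Each is the 3rd Thursday of its month.
3rd Thursday of October 2029: 2029-10-18.
November 2029 — 3rd Thursday is 2029-11-15.
December 2029 — 3rd Thursday is 2029-12-20.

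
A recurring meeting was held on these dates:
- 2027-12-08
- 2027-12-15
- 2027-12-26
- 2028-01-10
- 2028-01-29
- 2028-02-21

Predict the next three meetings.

Gaps: 7, 11, 15, 19, 23 days — each gap is 4 larger than the previous one.
Next gap: 27 days. 2028-02-21 + 27 days = 2028-03-19.
Next gap: 31 days. 2028-03-19 + 31 days = 2028-04-19.
Next gap: 35 days. 2028-04-19 + 35 days = 2028-05-24.

2028-03-19, 2028-04-19, 2028-05-24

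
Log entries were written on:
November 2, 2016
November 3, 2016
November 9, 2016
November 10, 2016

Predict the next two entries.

The gap pattern 1, 6, 1 repeats every 2 events.
These are the Wednesdays and Thursdays of each week.
Next Wednesday: November 16, 2016.
The following Thursday is November 17, 2016.

November 16, 2016; November 17, 2016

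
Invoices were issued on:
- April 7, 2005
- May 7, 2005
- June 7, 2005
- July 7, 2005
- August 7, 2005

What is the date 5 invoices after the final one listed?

January 7, 2006

Each date is the 7th; the gaps (30, 31, 30, 31) track the month lengths.
The rule is the 7th of each month.
September 2005: September 7, 2005.
Next: October 2005 → October 7, 2005.
November 2005: November 7, 2005.
Next: December 2005 → December 7, 2005.
Next: January 2006 → January 7, 2006.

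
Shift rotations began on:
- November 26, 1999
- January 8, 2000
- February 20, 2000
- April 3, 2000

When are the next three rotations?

Gaps between consecutive events: 43, 43, 43 days — a constant 43-day interval.
April 3, 2000 + 43 days = May 16, 2000.
May 16, 2000 + 43 days = June 28, 2000.
June 28, 2000 + 43 days = August 10, 2000.

May 16, 2000; June 28, 2000; August 10, 2000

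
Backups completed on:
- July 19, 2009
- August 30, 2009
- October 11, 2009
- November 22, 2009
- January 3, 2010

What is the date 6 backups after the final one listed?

September 12, 2010

The spacing is 42, 42, 42, 42 days — always 42 days.
January 3, 2010 + 42 days = February 14, 2010.
February 14, 2010 + 42 days = March 28, 2010.
March 28, 2010 + 42 days = May 9, 2010.
May 9, 2010 + 42 days = June 20, 2010.
June 20, 2010 + 42 days = August 1, 2010.
August 1, 2010 + 42 days = September 12, 2010.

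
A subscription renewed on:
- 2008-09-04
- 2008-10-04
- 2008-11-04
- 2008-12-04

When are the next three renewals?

The day-of-month is always 4 (30, 31, 30 days between events).
So this recurs on the 4th of each month.
Next: January 2009 → 2009-01-04.
Next: February 2009 → 2009-02-04.
March 2009: 2009-03-04.

2009-01-04, 2009-02-04, 2009-03-04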